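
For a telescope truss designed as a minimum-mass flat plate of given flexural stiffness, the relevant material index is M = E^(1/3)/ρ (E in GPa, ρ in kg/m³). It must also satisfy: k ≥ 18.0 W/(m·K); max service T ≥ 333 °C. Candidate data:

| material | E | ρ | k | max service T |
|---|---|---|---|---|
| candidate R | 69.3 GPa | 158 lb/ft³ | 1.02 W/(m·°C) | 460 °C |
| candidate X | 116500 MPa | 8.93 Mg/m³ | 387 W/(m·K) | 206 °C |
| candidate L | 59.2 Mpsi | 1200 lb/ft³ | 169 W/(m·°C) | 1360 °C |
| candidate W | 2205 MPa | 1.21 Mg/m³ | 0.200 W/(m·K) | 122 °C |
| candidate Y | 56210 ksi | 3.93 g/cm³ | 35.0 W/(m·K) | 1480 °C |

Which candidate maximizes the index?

Screen on constraints: k ≥ 18.0 W/(m·K); max service T ≥ 333 °C. Survivors: candidate L, candidate Y.
In SI units:
  candidate L: E = 408.2 GPa, ρ = 19220 kg/m³
  candidate Y: E = 387.6 GPa, ρ = 3930 kg/m³
  candidate Y: M = 1.86×10⁻³
  candidate L: M = 0.386×10⁻³
Candidate Y ranks first.

candidate Y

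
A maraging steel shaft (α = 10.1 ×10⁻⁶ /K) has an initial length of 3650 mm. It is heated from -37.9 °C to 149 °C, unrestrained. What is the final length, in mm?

ΔT = 149 − (-37.9) = 186.9 K.
ΔL = α·L₀·ΔT = 10.1×10⁻⁶ × 3650 mm × 186.9 K = 6.89 mm.
L = L₀ + ΔL = 3650 + 6.89 = 3656.9 mm.

3656.9 mm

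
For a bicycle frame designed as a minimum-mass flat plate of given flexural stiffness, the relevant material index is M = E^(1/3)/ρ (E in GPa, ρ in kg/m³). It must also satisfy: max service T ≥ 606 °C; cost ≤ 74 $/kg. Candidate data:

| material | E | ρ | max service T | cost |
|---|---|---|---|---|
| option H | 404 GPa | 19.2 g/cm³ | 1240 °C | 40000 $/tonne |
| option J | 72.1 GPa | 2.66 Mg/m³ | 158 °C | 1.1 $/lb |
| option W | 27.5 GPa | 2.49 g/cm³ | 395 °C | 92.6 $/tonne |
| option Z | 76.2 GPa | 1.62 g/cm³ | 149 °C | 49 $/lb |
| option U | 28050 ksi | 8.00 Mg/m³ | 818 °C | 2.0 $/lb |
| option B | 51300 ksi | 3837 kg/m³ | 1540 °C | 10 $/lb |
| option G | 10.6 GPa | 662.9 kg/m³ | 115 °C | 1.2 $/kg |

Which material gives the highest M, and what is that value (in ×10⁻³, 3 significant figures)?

Screen on constraints: max service T ≥ 606 °C; cost ≤ 74 $/kg. Survivors: option H, option U, option B.
Convert each candidate to consistent units, then evaluate M:
  option H: E = 404.0 GPa, ρ = 19200 kg/m³
  option U: E = 193.4 GPa, ρ = 8000 kg/m³
  option B: E = 353.7 GPa, ρ = 3837 kg/m³
  option B: M = 1.84×10⁻³
  option U: M = 0.723×10⁻³
  option H: M = 0.385×10⁻³
Option B has the largest M.

option B, M = 1.84×10⁻³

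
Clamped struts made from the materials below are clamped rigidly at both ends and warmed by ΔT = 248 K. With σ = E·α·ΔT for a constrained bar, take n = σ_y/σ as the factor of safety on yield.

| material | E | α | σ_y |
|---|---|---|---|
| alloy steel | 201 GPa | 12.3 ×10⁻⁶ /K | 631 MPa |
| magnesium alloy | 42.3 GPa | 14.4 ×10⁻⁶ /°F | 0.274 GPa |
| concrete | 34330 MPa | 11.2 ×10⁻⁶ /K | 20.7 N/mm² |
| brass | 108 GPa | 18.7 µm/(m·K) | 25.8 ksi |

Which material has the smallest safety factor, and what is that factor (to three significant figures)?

concrete, n = 0.217

With everything in SI (GPa, ×10⁻⁶/K, MPa):
  alloy steel: E = 201.0, α = 12.3, σ_y = 631.0 → σ = 613 MPa, n = 1.03
  magnesium alloy: E = 42.30, α = 25.9, σ_y = 274.0 → σ = 272 MPa, n = 1.01
  concrete: E = 34.33, α = 11.2, σ_y = 20.70 → σ = 95.4 MPa, n = 0.217
  brass: E = 108.0, α = 18.7, σ_y = 177.9 → σ = 501 MPa, n = 0.355
The minimum is concrete at n = 0.217.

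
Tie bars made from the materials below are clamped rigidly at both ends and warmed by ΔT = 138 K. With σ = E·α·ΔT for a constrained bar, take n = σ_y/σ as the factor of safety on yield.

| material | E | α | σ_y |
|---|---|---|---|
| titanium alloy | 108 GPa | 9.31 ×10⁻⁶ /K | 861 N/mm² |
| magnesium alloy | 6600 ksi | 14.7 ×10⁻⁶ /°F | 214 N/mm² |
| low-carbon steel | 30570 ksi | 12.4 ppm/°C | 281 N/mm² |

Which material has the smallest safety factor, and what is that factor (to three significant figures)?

Converting E to GPa, α to ×10⁻⁶/K, σ_y to MPa, then σ and n for each:
  titanium alloy: E = 108.0, α = 9.31, σ_y = 861.0 → σ = 139 MPa, n = 6.21
  magnesium alloy: E = 45.51, α = 26.5, σ_y = 214.0 → σ = 166 MPa, n = 1.29
  low-carbon steel: E = 210.8, α = 12.4, σ_y = 281.0 → σ = 361 MPa, n = 0.779
Low-carbon steel has the lowest safety factor, n = 0.779.

low-carbon steel, n = 0.779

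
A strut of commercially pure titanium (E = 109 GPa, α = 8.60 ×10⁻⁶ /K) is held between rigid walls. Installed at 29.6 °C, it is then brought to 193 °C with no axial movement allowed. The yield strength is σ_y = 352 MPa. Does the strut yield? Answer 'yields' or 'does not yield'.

does not yield

ΔT = 163.4 K. Constrained thermal stress σ = E·α·ΔT = 109.0×10³ MPa × 8.60×10⁻⁶ × 163.4 = 153 MPa (compressive).
Compare to σ_y = 352 MPa: σ < σ_y, so it does not yield.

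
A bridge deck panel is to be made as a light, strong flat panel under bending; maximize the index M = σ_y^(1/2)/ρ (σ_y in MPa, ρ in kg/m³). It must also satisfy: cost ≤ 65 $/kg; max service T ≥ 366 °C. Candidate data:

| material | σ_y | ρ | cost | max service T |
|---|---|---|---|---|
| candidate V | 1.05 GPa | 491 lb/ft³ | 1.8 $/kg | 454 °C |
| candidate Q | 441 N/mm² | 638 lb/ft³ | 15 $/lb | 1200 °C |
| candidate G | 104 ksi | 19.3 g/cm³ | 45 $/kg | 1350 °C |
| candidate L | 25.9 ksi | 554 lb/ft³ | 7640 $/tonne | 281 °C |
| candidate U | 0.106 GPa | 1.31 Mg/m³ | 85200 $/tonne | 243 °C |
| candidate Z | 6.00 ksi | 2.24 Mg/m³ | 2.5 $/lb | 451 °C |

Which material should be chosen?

Screen on constraints: cost ≤ 65 $/kg; max service T ≥ 366 °C. Survivors: candidate V, candidate Q, candidate G, candidate Z.
After converting to SI:
  candidate V: σ_y = 1050 MPa, ρ = 7865 kg/m³
  candidate Q: σ_y = 441.0 MPa, ρ = 10220 kg/m³
  candidate G: σ_y = 717.1 MPa, ρ = 19300 kg/m³
  candidate Z: σ_y = 41.37 MPa, ρ = 2240 kg/m³
  candidate V: M = 4.12×10⁻³
  candidate Z: M = 2.87×10⁻³
  candidate Q: M = 2.05×10⁻³
  candidate G: M = 1.39×10⁻³
Candidate V ranks first.

candidate V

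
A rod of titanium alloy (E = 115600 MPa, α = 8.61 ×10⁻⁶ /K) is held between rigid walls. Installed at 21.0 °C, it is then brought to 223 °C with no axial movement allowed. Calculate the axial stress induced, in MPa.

E = 115600 MPa = 115.6 GPa.
ΔT = 202.0 K. Constrained thermal stress σ = E·α·ΔT = 115.6×10³ MPa × 8.61×10⁻⁶ × 202.0 = 201 MPa (compressive).

201 MPa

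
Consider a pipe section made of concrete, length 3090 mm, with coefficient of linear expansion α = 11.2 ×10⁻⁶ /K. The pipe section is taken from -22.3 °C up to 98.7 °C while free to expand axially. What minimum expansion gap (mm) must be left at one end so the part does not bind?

4.19 mm

ΔT = 98.7 − (-22.3) = 121.0 K.
ΔL = α·L₀·ΔT = 11.2×10⁻⁶ × 3090 mm × 121.0 K = 4.19 mm.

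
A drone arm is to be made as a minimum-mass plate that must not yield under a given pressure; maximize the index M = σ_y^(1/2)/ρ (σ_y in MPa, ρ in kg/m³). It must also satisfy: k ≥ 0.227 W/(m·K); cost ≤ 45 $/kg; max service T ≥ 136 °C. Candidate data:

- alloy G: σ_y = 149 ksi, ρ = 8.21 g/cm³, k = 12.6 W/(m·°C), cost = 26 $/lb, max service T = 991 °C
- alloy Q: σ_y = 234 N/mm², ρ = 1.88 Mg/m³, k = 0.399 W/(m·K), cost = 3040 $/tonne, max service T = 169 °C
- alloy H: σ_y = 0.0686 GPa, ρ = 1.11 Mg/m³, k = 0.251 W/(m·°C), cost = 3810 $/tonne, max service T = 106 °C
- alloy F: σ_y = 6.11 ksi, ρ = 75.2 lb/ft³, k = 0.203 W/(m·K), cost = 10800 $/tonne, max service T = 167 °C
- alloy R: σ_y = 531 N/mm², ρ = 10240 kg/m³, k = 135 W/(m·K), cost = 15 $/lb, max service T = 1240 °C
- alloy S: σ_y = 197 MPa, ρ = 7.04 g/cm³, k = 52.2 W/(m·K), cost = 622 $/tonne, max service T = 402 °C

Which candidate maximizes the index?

Screen on constraints: k ≥ 0.227 W/(m·K); cost ≤ 45 $/kg; max service T ≥ 136 °C. Survivors: alloy Q, alloy R, alloy S.
Normalizing units and computing the index:
  alloy Q: σ_y = 234.0 MPa, ρ = 1880 kg/m³
  alloy R: σ_y = 531.0 MPa, ρ = 10240 kg/m³
  alloy S: σ_y = 197.0 MPa, ρ = 7040 kg/m³
  alloy Q: M = 8.14×10⁻³
  alloy R: M = 2.25×10⁻³
  alloy S: M = 1.99×10⁻³
Alloy Q ranks first.

alloy Q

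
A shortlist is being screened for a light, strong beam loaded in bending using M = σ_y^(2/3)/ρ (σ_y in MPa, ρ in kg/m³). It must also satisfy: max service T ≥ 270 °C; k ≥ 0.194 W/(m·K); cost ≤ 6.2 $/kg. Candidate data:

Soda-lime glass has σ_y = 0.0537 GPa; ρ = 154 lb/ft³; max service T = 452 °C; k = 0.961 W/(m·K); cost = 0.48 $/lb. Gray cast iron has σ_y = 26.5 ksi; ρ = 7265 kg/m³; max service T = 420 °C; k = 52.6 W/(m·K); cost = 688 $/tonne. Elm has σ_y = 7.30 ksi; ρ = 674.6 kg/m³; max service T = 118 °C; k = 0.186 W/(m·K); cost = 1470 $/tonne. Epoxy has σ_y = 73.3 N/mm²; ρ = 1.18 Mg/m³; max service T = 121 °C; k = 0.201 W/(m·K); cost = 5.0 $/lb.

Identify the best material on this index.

soda-lime glass

Screen on constraints: max service T ≥ 270 °C; k ≥ 0.194 W/(m·K); cost ≤ 6.2 $/kg. Survivors: soda-lime glass, gray cast iron.
Normalizing units and computing the index:
  soda-lime glass: σ_y = 53.70 MPa, ρ = 2467 kg/m³
  gray cast iron: σ_y = 182.7 MPa, ρ = 7265 kg/m³
  soda-lime glass: M = 5.77×10⁻³
  gray cast iron: M = 4.43×10⁻³
The maximum is for soda-lime glass.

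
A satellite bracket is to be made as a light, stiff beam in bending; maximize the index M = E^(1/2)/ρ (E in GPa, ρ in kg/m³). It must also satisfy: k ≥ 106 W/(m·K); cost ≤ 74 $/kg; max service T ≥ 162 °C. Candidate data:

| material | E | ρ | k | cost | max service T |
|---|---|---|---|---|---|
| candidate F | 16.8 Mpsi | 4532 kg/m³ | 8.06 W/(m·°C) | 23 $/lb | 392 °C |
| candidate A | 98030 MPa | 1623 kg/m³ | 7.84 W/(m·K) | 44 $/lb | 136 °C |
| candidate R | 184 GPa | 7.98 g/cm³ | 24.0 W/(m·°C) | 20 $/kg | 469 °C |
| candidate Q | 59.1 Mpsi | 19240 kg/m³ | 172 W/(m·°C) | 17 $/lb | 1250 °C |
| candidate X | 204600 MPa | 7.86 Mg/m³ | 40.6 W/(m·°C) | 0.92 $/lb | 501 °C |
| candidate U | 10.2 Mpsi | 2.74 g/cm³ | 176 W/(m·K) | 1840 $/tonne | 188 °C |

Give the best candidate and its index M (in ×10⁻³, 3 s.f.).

candidate U, M = 3.06×10⁻³

Screen on constraints: k ≥ 106 W/(m·K); cost ≤ 74 $/kg; max service T ≥ 162 °C. Survivors: candidate Q, candidate U.
In SI units:
  candidate Q: E = 407.5 GPa, ρ = 19240 kg/m³
  candidate U: E = 70.33 GPa, ρ = 2740 kg/m³
  candidate U: M = 3.06×10⁻³
  candidate Q: M = 1.05×10⁻³
Candidate U has the largest M.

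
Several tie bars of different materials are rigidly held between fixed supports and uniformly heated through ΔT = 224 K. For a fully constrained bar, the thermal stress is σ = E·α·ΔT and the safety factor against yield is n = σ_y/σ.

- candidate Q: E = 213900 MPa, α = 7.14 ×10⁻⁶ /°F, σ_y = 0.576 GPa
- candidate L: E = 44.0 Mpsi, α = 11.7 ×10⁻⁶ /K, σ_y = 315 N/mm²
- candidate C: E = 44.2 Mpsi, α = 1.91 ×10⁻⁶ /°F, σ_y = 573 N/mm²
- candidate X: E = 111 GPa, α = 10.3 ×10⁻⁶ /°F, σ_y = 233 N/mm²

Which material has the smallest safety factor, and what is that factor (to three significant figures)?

candidate L, n = 0.396

Converting E to GPa, α to ×10⁻⁶/K, σ_y to MPa, then σ and n for each:
  candidate Q: E = 213.9, α = 12.9, σ_y = 576.0 → σ = 616 MPa, n = 0.935
  candidate L: E = 303.4, α = 11.7, σ_y = 315.0 → σ = 795 MPa, n = 0.396
  candidate C: E = 304.7, α = 3.44, σ_y = 573.0 → σ = 235 MPa, n = 2.44
  candidate X: E = 111.0, α = 18.5, σ_y = 233.0 → σ = 461 MPa, n = 0.505
Smallest n: candidate L with n = 0.396.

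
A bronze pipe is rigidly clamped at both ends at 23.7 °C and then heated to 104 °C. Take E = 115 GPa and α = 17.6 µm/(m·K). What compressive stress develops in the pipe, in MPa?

ΔT = 80.30 K. Constrained thermal stress σ = E·α·ΔT = 115.0×10³ MPa × 17.6×10⁻⁶ × 80.30 = 163 MPa (compressive).

163 MPa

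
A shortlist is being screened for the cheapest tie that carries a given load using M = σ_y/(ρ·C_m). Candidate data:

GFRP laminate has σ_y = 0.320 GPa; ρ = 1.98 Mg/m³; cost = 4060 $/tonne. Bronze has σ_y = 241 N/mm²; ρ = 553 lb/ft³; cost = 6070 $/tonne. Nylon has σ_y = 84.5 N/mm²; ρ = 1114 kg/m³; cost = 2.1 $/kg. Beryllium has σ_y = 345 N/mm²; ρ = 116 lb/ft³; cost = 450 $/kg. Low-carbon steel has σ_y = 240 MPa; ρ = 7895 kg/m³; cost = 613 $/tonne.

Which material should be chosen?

In SI units:
  GFRP laminate: σ_y = 320.0 MPa, ρ = 1980 kg/m³, cost = 4.060 $/kg
  bronze: σ_y = 241.0 MPa, ρ = 8858 kg/m³, cost = 6.070 $/kg
  nylon: σ_y = 84.50 MPa, ρ = 1114 kg/m³, cost = 2.100 $/kg
  beryllium: σ_y = 345.0 MPa, ρ = 1858 kg/m³, cost = 450.0 $/kg
  low-carbon steel: σ_y = 240.0 MPa, ρ = 7895 kg/m³, cost = 0.6130 $/kg
  low-carbon steel: M = 49.6 kN·m per $
  GFRP laminate: M = 39.8 kN·m per $
  nylon: M = 36.1 kN·m per $
  bronze: M = 4.48 kN·m per $
  beryllium: M = 0.413 kN·m per $
Low-carbon steel ranks first.

low-carbon steel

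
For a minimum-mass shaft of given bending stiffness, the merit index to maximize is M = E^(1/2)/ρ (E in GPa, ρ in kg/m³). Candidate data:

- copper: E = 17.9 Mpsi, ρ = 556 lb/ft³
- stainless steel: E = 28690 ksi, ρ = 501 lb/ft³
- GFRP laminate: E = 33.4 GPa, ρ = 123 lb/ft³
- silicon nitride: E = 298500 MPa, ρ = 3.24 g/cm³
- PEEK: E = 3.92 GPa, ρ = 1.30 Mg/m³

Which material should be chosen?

Normalizing units and computing the index:
  copper: E = 123.4 GPa, ρ = 8906 kg/m³
  stainless steel: E = 197.8 GPa, ρ = 8025 kg/m³
  GFRP laminate: E = 33.40 GPa, ρ = 1970 kg/m³
  silicon nitride: E = 298.5 GPa, ρ = 3240 kg/m³
  PEEK: E = 3.920 GPa, ρ = 1300 kg/m³
  silicon nitride: M = 5.33×10⁻³
  GFRP laminate: M = 2.93×10⁻³
  stainless steel: M = 1.75×10⁻³
  PEEK: M = 1.52×10⁻³
  copper: M = 1.25×10⁻³
The maximum is for silicon nitride.

silicon nitride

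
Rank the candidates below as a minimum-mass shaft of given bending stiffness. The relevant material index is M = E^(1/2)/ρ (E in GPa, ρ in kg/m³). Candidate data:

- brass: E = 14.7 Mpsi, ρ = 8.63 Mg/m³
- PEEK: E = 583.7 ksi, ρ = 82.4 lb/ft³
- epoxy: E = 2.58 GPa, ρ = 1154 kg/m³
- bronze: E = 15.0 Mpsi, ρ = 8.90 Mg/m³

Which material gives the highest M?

PEEK

Normalizing units and computing the index:
  brass: E = 101.4 GPa, ρ = 8630 kg/m³
  PEEK: E = 4.024 GPa, ρ = 1320 kg/m³
  epoxy: E = 2.580 GPa, ρ = 1154 kg/m³
  bronze: E = 103.4 GPa, ρ = 8900 kg/m³
  PEEK: M = 1.52×10⁻³
  epoxy: M = 1.39×10⁻³
  brass: M = 1.17×10⁻³
  bronze: M = 1.14×10⁻³
PEEK ranks first.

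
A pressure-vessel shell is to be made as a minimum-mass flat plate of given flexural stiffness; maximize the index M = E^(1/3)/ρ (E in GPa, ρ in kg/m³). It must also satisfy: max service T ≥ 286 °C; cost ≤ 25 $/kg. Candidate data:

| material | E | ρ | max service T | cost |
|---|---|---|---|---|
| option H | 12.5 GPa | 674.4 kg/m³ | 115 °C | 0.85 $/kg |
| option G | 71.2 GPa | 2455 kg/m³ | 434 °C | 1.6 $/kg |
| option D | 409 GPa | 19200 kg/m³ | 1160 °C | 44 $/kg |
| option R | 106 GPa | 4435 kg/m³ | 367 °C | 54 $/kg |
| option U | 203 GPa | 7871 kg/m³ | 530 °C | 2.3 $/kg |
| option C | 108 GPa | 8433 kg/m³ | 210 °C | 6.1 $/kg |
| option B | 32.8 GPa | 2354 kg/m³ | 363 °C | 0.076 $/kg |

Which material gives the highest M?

option G

Screen on constraints: max service T ≥ 286 °C; cost ≤ 25 $/kg. Survivors: option G, option U, option B.
Computing M directly (units already consistent):
  option G: M = 1.69×10⁻³
  option B: M = 1.36×10⁻³
  option U: M = 0.747×10⁻³
The maximum is for option G.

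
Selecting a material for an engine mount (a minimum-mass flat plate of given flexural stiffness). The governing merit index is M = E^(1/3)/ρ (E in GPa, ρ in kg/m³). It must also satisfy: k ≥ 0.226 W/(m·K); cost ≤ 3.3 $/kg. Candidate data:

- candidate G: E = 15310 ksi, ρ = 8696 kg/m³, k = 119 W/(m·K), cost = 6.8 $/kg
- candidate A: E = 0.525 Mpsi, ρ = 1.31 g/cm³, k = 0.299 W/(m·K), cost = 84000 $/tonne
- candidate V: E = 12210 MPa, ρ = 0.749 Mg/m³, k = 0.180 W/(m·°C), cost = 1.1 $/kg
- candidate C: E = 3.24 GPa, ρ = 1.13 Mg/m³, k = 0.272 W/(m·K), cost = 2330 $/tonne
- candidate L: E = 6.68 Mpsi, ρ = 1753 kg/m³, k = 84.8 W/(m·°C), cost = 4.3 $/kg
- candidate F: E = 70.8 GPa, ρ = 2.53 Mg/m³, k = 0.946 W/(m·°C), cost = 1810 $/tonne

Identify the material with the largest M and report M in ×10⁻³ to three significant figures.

Screen on constraints: k ≥ 0.226 W/(m·K); cost ≤ 3.3 $/kg. Survivors: candidate C, candidate F.
Putting every candidate on a common basis:
  candidate C: E = 3.240 GPa, ρ = 1130 kg/m³
  candidate F: E = 70.80 GPa, ρ = 2530 kg/m³
  candidate F: M = 1.64×10⁻³
  candidate C: M = 1.31×10⁻³
Highest index: candidate F.

candidate F, M = 1.64×10⁻³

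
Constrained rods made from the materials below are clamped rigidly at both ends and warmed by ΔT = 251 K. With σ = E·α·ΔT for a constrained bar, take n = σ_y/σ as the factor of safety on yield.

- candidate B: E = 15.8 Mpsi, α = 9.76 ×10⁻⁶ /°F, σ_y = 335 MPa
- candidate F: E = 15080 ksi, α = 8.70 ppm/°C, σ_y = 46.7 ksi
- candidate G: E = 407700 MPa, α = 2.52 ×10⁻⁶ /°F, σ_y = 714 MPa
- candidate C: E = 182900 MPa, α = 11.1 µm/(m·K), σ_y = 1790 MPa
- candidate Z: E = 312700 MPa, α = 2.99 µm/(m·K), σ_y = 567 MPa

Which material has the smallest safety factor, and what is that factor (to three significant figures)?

candidate B, n = 0.697

Per material, after unit conversion:
  candidate B: E = 108.9, α = 17.6, σ_y = 335.0 → σ = 480 MPa, n = 0.697
  candidate F: E = 104.0, α = 8.70, σ_y = 322.0 → σ = 227 MPa, n = 1.42
  candidate G: E = 407.7, α = 4.54, σ_y = 714.0 → σ = 464 MPa, n = 1.54
  candidate C: E = 182.9, α = 11.1, σ_y = 1790 → σ = 510 MPa, n = 3.51
  candidate Z: E = 312.7, α = 2.99, σ_y = 567.0 → σ = 235 MPa, n = 2.42
The minimum is candidate B at n = 0.697.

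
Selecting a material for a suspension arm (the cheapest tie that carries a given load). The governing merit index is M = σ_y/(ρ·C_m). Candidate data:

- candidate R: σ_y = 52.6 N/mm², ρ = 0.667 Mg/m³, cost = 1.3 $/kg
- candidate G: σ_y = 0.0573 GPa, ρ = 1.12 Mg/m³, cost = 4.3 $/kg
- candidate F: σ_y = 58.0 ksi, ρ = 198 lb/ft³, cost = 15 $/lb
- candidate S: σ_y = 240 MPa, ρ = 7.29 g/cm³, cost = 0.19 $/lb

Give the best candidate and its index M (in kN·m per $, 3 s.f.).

Convert each candidate to consistent units, then evaluate M:
  candidate R: σ_y = 52.60 MPa, ρ = 667.0 kg/m³, cost = 1.300 $/kg
  candidate G: σ_y = 57.30 MPa, ρ = 1120 kg/m³, cost = 4.300 $/kg
  candidate F: σ_y = 399.9 MPa, ρ = 3172 kg/m³, cost = 33.07 $/kg
  candidate S: σ_y = 240.0 MPa, ρ = 7290 kg/m³, cost = 0.4189 $/kg
  candidate S: M = 78.6 kN·m per $
  candidate R: M = 60.7 kN·m per $
  candidate G: M = 11.9 kN·m per $
  candidate F: M = 3.81 kN·m per $
Highest index: candidate S.

candidate S, M = 78.6 kN·m per $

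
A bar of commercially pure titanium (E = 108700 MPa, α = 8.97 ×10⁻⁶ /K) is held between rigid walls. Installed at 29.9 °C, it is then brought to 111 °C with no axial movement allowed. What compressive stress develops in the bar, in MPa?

79.1 MPa

E = 108700 MPa = 108.7 GPa.
ΔT = 81.10 K. Constrained thermal stress σ = E·α·ΔT = 108.7×10³ MPa × 8.97×10⁻⁶ × 81.10 = 79.1 MPa (compressive).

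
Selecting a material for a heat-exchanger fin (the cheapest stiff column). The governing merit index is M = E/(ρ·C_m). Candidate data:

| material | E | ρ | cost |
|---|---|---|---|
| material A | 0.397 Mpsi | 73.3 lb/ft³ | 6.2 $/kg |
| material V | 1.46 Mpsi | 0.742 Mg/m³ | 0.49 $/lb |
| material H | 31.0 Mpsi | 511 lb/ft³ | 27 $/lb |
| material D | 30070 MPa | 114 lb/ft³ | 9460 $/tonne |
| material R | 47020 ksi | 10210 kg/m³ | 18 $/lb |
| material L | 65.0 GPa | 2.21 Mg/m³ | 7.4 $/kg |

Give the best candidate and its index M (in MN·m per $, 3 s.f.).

material V, M = 12.6 MN·m per $

Putting every candidate on a common basis:
  material A: E = 2.737 GPa, ρ = 1174 kg/m³, cost = 6.200 $/kg
  material V: E = 10.07 GPa, ρ = 742.0 kg/m³, cost = 1.080 $/kg
  material H: E = 213.7 GPa, ρ = 8185 kg/m³, cost = 59.52 $/kg
  material D: E = 30.07 GPa, ρ = 1826 kg/m³, cost = 9.460 $/kg
  material R: E = 324.2 GPa, ρ = 10210 kg/m³, cost = 39.68 $/kg
  material L: E = 65.00 GPa, ρ = 2210 kg/m³, cost = 7.400 $/kg
  material V: M = 12.6 MN·m per $
  material L: M = 3.97 MN·m per $
  material D: M = 1.74 MN·m per $
  material R: M = 0.800 MN·m per $
  material H: M = 0.439 MN·m per $
  material A: M = 0.376 MN·m per $
Highest index: material V.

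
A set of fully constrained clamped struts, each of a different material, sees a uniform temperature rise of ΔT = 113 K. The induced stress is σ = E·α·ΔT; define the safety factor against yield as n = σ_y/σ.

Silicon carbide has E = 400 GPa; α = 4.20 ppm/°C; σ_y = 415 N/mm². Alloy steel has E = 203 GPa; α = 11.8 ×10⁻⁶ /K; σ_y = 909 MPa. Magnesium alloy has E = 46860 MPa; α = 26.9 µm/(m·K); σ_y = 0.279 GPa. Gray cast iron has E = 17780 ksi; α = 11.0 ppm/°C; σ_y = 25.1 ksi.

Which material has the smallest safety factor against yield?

gray cast iron

In consistent units (E in GPa, α in ×10⁻⁶/K, σ_y in MPa):
  silicon carbide: E = 400.0, α = 4.20, σ_y = 415.0 → σ = 190 MPa, n = 2.19
  alloy steel: E = 203.0, α = 11.8, σ_y = 909.0 → σ = 271 MPa, n = 3.36
  magnesium alloy: E = 46.86, α = 26.9, σ_y = 279.0 → σ = 142 MPa, n = 1.96
  gray cast iron: E = 122.6, α = 11.0, σ_y = 173.1 → σ = 152 MPa, n = 1.14
Smallest n: gray cast iron with n = 1.14.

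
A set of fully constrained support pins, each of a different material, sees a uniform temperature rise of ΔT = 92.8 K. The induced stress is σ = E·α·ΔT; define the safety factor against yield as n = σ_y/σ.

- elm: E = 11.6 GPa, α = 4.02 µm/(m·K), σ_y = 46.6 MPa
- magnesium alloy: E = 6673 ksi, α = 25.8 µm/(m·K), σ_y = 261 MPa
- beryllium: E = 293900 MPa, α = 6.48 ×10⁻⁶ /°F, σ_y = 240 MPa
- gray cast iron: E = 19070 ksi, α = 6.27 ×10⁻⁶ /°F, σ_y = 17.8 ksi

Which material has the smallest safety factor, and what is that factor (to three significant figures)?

In consistent units (E in GPa, α in ×10⁻⁶/K, σ_y in MPa):
  elm: E = 11.60, α = 4.02, σ_y = 46.60 → σ = 4.33 MPa, n = 10.8
  magnesium alloy: E = 46.01, α = 25.8, σ_y = 261.0 → σ = 110 MPa, n = 2.37
  beryllium: E = 293.9, α = 11.7, σ_y = 240.0 → σ = 318 MPa, n = 0.754
  gray cast iron: E = 131.5, α = 11.3, σ_y = 122.7 → σ = 138 MPa, n = 0.891
Smallest n: beryllium with n = 0.754.

beryllium, n = 0.754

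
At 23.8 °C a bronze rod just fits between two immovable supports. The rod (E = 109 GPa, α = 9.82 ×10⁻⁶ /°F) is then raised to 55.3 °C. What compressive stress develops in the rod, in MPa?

60.7 MPa

α = 9.82×10⁻⁶/°F × 9/5 = 17.7×10⁻⁶/K.
ΔT = 31.50 K. Constrained thermal stress σ = E·α·ΔT = 109.0×10³ MPa × 17.7×10⁻⁶ × 31.50 = 60.7 MPa (compressive).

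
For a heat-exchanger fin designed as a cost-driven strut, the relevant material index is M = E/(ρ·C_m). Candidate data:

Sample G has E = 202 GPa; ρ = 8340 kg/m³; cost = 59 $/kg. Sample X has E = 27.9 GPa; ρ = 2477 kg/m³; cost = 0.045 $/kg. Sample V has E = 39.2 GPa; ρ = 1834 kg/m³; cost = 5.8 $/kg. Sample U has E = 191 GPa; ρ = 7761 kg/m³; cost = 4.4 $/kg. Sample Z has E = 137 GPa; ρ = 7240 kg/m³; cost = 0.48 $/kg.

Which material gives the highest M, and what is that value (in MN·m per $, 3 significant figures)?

Per-candidate index values:
  sample X: M = 250 MN·m per $
  sample Z: M = 39.4 MN·m per $
  sample U: M = 5.59 MN·m per $
  sample V: M = 3.69 MN·m per $
  sample G: M = 0.411 MN·m per $
Sample X has the largest M.

sample X, M = 250 MN·m per $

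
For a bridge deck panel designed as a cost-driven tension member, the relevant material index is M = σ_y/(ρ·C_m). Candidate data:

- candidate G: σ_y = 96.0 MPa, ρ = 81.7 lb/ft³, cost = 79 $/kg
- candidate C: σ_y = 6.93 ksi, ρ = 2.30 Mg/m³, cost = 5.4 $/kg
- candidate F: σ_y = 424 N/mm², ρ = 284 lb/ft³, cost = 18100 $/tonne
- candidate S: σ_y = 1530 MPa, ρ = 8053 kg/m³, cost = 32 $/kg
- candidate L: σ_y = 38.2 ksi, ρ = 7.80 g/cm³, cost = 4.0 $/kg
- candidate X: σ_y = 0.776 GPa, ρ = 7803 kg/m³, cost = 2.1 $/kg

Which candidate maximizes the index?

Convert each candidate to consistent units, then evaluate M:
  candidate G: σ_y = 96.00 MPa, ρ = 1309 kg/m³, cost = 79.00 $/kg
  candidate C: σ_y = 47.78 MPa, ρ = 2300 kg/m³, cost = 5.400 $/kg
  candidate F: σ_y = 424.0 MPa, ρ = 4549 kg/m³, cost = 18.10 $/kg
  candidate S: σ_y = 1530 MPa, ρ = 8053 kg/m³, cost = 32.00 $/kg
  candidate L: σ_y = 263.4 MPa, ρ = 7800 kg/m³, cost = 4.000 $/kg
  candidate X: σ_y = 776.0 MPa, ρ = 7803 kg/m³, cost = 2.100 $/kg
  candidate X: M = 47.4 kN·m per $
  candidate L: M = 8.44 kN·m per $
  candidate S: M = 5.94 kN·m per $
  candidate F: M = 5.15 kN·m per $
  candidate C: M = 3.85 kN·m per $
  candidate G: M = 0.929 kN·m per $
Candidate X ranks first.

candidate X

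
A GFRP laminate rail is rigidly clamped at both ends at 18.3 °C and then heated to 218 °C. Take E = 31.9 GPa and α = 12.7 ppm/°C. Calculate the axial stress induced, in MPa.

ΔT = 199.7 K. Constrained thermal stress σ = E·α·ΔT = 31.90×10³ MPa × 12.7×10⁻⁶ × 199.7 = 80.9 MPa (compressive).

80.9 MPa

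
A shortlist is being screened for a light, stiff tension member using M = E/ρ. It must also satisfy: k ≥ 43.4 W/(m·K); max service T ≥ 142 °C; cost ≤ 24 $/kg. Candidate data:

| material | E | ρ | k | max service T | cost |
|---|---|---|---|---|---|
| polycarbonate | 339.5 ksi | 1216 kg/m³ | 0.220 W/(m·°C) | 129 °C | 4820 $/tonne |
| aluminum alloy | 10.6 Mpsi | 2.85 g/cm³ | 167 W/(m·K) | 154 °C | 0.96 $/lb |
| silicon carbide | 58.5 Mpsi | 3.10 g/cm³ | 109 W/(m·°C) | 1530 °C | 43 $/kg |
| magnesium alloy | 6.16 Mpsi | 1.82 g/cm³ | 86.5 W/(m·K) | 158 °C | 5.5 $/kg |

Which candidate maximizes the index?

aluminum alloy

Screen on constraints: k ≥ 43.4 W/(m·K); max service T ≥ 142 °C; cost ≤ 24 $/kg. Survivors: aluminum alloy, magnesium alloy.
After converting to SI:
  aluminum alloy: E = 73.08 GPa, ρ = 2850 kg/m³
  magnesium alloy: E = 42.47 GPa, ρ = 1820 kg/m³
  aluminum alloy: M = 25.6 MN·m/kg
  magnesium alloy: M = 23.3 MN·m/kg
Aluminum alloy has the largest M.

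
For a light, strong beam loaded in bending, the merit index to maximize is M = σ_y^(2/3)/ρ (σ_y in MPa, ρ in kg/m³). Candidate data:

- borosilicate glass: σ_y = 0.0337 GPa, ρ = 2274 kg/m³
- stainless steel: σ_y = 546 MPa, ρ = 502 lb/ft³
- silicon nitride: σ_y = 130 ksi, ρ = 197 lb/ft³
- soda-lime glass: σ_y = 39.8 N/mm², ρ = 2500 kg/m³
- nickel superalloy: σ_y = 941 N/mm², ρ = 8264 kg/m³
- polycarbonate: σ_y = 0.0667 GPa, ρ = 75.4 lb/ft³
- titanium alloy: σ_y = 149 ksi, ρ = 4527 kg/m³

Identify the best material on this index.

After converting to SI:
  borosilicate glass: σ_y = 33.70 MPa, ρ = 2274 kg/m³
  stainless steel: σ_y = 546.0 MPa, ρ = 8041 kg/m³
  silicon nitride: σ_y = 896.3 MPa, ρ = 3156 kg/m³
  soda-lime glass: σ_y = 39.80 MPa, ρ = 2500 kg/m³
  nickel superalloy: σ_y = 941.0 MPa, ρ = 8264 kg/m³
  polycarbonate: σ_y = 66.70 MPa, ρ = 1208 kg/m³
  titanium alloy: σ_y = 1027 MPa, ρ = 4527 kg/m³
  silicon nitride: M = 29.5×10⁻³
  titanium alloy: M = 22.5×10⁻³
  polycarbonate: M = 13.6×10⁻³
  nickel superalloy: M = 11.6×10⁻³
  stainless steel: M = 8.31×10⁻³
  soda-lime glass: M = 4.66×10⁻³
  borosilicate glass: M = 4.59×10⁻³
Silicon nitride has the largest M.

silicon nitride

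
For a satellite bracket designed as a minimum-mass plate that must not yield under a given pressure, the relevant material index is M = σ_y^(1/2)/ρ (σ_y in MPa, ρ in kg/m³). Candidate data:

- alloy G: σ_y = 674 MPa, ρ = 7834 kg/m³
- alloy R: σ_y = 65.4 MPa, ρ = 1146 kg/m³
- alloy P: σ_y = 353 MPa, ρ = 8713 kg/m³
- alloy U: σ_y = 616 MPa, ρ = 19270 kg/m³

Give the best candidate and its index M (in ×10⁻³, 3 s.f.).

Evaluate M for each candidate:
  alloy R: M = 7.06×10⁻³
  alloy G: M = 3.31×10⁻³
  alloy P: M = 2.16×10⁻³
  alloy U: M = 1.29×10⁻³
Highest index: alloy R.

alloy R, M = 7.06×10⁻³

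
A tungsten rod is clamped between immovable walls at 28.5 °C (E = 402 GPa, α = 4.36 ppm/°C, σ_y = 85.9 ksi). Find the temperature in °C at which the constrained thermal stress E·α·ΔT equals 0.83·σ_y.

309 °C

σ_y = 85.9 ksi = 592.3 MPa.
E·α·ΔT = 491.6 MPa ⇒ ΔT = 491.6 / (402.0×10³ × 4.36×10⁻⁶) = 280.5 K.
T = 28.5 + 280.5 = 309.0 °C.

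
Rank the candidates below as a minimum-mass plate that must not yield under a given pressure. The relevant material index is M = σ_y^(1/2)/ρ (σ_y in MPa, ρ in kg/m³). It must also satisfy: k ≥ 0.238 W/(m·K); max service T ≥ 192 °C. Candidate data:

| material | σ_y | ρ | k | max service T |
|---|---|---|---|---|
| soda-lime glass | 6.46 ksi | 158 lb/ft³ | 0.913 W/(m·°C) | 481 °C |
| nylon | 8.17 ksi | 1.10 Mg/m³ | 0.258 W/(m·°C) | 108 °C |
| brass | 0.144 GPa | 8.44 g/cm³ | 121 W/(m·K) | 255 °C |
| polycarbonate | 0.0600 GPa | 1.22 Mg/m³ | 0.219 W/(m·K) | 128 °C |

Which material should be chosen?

soda-lime glass

Screen on constraints: k ≥ 0.238 W/(m·K); max service T ≥ 192 °C. Survivors: soda-lime glass, brass.
In SI units:
  soda-lime glass: σ_y = 44.54 MPa, ρ = 2531 kg/m³
  brass: σ_y = 144.0 MPa, ρ = 8440 kg/m³
  soda-lime glass: M = 2.64×10⁻³
  brass: M = 1.42×10⁻³
The maximum is for soda-lime glass.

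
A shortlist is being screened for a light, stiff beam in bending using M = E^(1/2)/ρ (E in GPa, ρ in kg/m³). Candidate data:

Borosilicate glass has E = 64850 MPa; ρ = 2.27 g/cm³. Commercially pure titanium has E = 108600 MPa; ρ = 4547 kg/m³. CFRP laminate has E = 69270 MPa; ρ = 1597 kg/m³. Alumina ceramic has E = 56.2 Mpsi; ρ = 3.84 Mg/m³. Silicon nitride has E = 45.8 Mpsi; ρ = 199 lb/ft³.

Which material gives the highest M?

Convert each candidate to consistent units, then evaluate M:
  borosilicate glass: E = 64.85 GPa, ρ = 2270 kg/m³
  commercially pure titanium: E = 108.6 GPa, ρ = 4547 kg/m³
  CFRP laminate: E = 69.27 GPa, ρ = 1597 kg/m³
  alumina ceramic: E = 387.5 GPa, ρ = 3840 kg/m³
  silicon nitride: E = 315.8 GPa, ρ = 3188 kg/m³
  silicon nitride: M = 5.57×10⁻³
  CFRP laminate: M = 5.21×10⁻³
  alumina ceramic: M = 5.13×10⁻³
  borosilicate glass: M = 3.55×10⁻³
  commercially pure titanium: M = 2.29×10⁻³
Silicon nitride ranks first.

silicon nitride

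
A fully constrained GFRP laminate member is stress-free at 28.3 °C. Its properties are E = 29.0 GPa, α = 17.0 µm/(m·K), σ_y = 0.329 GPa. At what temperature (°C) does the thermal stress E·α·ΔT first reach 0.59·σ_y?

422 °C

σ_y = 0.329 GPa = 329.0 MPa.
E·α·ΔT = 194.1 MPa ⇒ ΔT = 194.1 / (29.00×10³ × 17.0×10⁻⁶) = 393.7 K.
T = 28.3 + 393.7 = 422.0 °C.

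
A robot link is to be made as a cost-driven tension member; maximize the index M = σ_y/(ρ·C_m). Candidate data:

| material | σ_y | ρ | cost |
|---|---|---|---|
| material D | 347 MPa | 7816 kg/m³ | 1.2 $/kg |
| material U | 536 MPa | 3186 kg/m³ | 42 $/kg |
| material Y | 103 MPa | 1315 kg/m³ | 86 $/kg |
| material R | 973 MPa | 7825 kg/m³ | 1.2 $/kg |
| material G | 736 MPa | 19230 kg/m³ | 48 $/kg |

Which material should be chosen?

Per-candidate index values:
  material R: M = 104 kN·m per $
  material D: M = 37.0 kN·m per $
  material U: M = 4.01 kN·m per $
  material Y: M = 0.911 kN·m per $
  material G: M = 0.797 kN·m per $
Material R has the largest M.

material R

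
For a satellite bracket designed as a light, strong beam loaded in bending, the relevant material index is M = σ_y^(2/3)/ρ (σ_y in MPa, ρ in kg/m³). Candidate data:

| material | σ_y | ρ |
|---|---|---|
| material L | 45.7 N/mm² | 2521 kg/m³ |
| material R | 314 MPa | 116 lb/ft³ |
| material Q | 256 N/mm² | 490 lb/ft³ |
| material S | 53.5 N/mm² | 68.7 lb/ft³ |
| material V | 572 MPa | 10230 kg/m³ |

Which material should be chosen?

material R

After converting to SI:
  material L: σ_y = 45.70 MPa, ρ = 2521 kg/m³
  material R: σ_y = 314.0 MPa, ρ = 1858 kg/m³
  material Q: σ_y = 256.0 MPa, ρ = 7849 kg/m³
  material S: σ_y = 53.50 MPa, ρ = 1100 kg/m³
  material V: σ_y = 572.0 MPa, ρ = 10230 kg/m³
  material R: M = 24.9×10⁻³
  material S: M = 12.9×10⁻³
  material V: M = 6.74×10⁻³
  material Q: M = 5.14×10⁻³
  material L: M = 5.07×10⁻³
Material R ranks first.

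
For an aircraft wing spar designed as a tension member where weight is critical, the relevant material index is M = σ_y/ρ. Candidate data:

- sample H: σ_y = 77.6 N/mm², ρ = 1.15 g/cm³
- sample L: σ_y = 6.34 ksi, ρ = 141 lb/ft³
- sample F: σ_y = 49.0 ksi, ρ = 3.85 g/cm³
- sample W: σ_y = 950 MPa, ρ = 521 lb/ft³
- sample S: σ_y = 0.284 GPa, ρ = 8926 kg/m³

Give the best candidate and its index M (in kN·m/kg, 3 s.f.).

sample W, M = 114 kN·m/kg

In SI units:
  sample H: σ_y = 77.60 MPa, ρ = 1150 kg/m³
  sample L: σ_y = 43.71 MPa, ρ = 2259 kg/m³
  sample F: σ_y = 337.8 MPa, ρ = 3850 kg/m³
  sample W: σ_y = 950.0 MPa, ρ = 8346 kg/m³
  sample S: σ_y = 284.0 MPa, ρ = 8926 kg/m³
  sample W: M = 114 kN·m/kg
  sample F: M = 87.8 kN·m/kg
  sample H: M = 67.5 kN·m/kg
  sample S: M = 31.8 kN·m/kg
  sample L: M = 19.4 kN·m/kg
Sample W has the largest M.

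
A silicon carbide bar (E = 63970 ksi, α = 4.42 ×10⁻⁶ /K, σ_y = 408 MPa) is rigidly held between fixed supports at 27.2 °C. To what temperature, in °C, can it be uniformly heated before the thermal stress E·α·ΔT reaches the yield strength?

E = 63970 ksi = 441.1 GPa.
E·α·ΔT = 408.0 MPa ⇒ ΔT = 408.0 / (441.1×10³ × 4.42×10⁻⁶) = 209.3 K.
T = 27.2 + 209.3 = 236.5 °C.

236 °C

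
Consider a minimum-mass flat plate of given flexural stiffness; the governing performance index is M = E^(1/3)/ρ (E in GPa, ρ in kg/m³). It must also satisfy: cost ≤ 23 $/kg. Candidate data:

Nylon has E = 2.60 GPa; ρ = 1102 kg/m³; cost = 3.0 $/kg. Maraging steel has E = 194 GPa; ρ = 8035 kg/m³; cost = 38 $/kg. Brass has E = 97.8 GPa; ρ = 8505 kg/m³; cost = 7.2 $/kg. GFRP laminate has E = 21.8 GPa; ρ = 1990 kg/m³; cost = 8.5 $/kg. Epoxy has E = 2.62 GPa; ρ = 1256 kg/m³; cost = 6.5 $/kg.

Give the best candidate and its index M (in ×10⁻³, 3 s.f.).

GFRP laminate, M = 1.40×10⁻³

Screen on constraints: cost ≤ 23 $/kg. Survivors: nylon, brass, GFRP laminate, epoxy.
Per-candidate index values:
  GFRP laminate: M = 1.40×10⁻³
  nylon: M = 1.25×10⁻³
  epoxy: M = 1.10×10⁻³
  brass: M = 0.542×10⁻³
GFRP laminate has the largest M.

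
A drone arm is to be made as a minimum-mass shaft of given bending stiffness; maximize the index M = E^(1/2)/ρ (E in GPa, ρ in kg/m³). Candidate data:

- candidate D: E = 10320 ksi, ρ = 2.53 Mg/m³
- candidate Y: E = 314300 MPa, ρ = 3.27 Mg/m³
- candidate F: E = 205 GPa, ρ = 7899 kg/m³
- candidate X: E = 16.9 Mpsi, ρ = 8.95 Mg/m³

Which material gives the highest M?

Putting every candidate on a common basis:
  candidate D: E = 71.15 GPa, ρ = 2530 kg/m³
  candidate Y: E = 314.3 GPa, ρ = 3270 kg/m³
  candidate F: E = 205.0 GPa, ρ = 7899 kg/m³
  candidate X: E = 116.5 GPa, ρ = 8950 kg/m³
  candidate Y: M = 5.42×10⁻³
  candidate D: M = 3.33×10⁻³
  candidate F: M = 1.81×10⁻³
  candidate X: M = 1.21×10⁻³
Candidate Y ranks first.

candidate Y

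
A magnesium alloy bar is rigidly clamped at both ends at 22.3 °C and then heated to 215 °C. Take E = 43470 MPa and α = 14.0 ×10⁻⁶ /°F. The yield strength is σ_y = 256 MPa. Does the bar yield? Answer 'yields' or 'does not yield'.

E = 43470 MPa = 43.47 GPa.
α = 14.0×10⁻⁶/°F × 9/5 = 25.2×10⁻⁶/K.
ΔT = 192.7 K. Constrained thermal stress σ = E·α·ΔT = 43.47×10³ MPa × 25.2×10⁻⁶ × 192.7 = 211 MPa (compressive).
Compare to σ_y = 256 MPa: σ < σ_y, so it does not yield.

does not yield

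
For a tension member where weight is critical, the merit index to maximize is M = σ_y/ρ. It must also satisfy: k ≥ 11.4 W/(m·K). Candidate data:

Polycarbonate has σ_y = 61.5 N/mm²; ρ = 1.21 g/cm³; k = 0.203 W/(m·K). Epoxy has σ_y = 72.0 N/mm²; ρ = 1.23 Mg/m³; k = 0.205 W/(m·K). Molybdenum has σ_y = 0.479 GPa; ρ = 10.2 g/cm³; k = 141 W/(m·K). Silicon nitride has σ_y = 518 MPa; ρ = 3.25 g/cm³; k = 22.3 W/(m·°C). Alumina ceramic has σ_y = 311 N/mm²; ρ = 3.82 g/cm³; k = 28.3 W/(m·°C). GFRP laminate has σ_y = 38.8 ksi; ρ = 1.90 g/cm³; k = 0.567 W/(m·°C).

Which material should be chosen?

Screen on constraints: k ≥ 11.4 W/(m·K). Survivors: molybdenum, silicon nitride, alumina ceramic.
Normalizing units and computing the index:
  molybdenum: σ_y = 479.0 MPa, ρ = 10200 kg/m³
  silicon nitride: σ_y = 518.0 MPa, ρ = 3250 kg/m³
  alumina ceramic: σ_y = 311.0 MPa, ρ = 3820 kg/m³
  silicon nitride: M = 159 kN·m/kg
  alumina ceramic: M = 81.4 kN·m/kg
  molybdenum: M = 47.0 kN·m/kg
Silicon nitride has the largest M.

silicon nitride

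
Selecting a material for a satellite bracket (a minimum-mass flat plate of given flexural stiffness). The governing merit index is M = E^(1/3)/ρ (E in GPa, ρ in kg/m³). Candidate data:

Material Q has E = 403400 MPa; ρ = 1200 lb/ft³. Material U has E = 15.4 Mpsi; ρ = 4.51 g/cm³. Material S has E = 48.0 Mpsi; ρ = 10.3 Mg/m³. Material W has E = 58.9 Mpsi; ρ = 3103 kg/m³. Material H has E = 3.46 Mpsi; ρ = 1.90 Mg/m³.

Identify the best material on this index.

Normalizing units and computing the index:
  material Q: E = 403.4 GPa, ρ = 19220 kg/m³
  material U: E = 106.2 GPa, ρ = 4510 kg/m³
  material S: E = 330.9 GPa, ρ = 10300 kg/m³
  material W: E = 406.1 GPa, ρ = 3103 kg/m³
  material H: E = 23.86 GPa, ρ = 1900 kg/m³
  material W: M = 2.39×10⁻³
  material H: M = 1.52×10⁻³
  material U: M = 1.05×10⁻³
  material S: M = 0.672×10⁻³
  material Q: M = 0.384×10⁻³
Material W has the largest M.

material W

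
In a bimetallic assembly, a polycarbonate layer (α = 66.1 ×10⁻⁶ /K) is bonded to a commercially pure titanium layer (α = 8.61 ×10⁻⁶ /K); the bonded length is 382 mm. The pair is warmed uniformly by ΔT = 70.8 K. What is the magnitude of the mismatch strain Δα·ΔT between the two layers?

4.07×10⁻³

Δα = |66.1 − 8.61|×10⁻⁶/K = 57.5×10⁻⁶/K.
Mismatch strain = Δα·ΔT = 57.5×10⁻⁶ × 70.8 = 4.07×10⁻³.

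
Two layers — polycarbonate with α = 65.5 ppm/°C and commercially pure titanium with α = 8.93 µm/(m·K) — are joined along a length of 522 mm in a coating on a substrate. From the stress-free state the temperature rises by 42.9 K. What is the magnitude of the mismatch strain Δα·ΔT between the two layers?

2.43×10⁻³

Δα = |65.5 − 8.93|×10⁻⁶/K = 56.6×10⁻⁶/K.
Mismatch strain = Δα·ΔT = 56.6×10⁻⁶ × 42.9 = 2.43×10⁻³.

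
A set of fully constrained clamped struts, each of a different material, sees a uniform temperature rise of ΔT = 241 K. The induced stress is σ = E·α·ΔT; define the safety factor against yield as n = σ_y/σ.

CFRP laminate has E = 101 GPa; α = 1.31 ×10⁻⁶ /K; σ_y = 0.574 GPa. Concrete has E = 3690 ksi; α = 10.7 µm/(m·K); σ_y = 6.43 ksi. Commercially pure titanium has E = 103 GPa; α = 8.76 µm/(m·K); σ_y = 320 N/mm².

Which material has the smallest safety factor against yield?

concrete

Converting E to GPa, α to ×10⁻⁶/K, σ_y to MPa, then σ and n for each:
  CFRP laminate: E = 101.0, α = 1.31, σ_y = 574.0 → σ = 31.9 MPa, n = 18.0
  concrete: E = 25.44, α = 10.7, σ_y = 44.33 → σ = 65.6 MPa, n = 0.676
  commercially pure titanium: E = 103.0, α = 8.76, σ_y = 320.0 → σ = 217 MPa, n = 1.47
Smallest n: concrete with n = 0.676.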